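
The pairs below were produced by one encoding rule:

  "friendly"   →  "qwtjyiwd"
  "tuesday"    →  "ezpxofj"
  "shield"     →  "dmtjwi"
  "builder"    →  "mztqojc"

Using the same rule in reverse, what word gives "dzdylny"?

sustain

Shifts by position in friendly: pos 0: f→q (+11), pos 1: r→w (+5), pos 2: i→t (+11), pos 3: e→j (+5) — repeating every 2. A repeating key of period 2 is used — shifts +11, +5 over and over.
Undoing it on dzdylny: d−11=s, z−5=u, d−11=s, y−5=t, l−11=a, n−5=i, y−11=n.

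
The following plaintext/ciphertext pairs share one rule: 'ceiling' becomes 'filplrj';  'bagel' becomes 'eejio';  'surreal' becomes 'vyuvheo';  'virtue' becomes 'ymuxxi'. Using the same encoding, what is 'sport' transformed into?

Shifts by position in ceiling: pos 0: c→f (+3), pos 1: e→i (+4), pos 2: i→l (+3), pos 3: l→p (+4) — repeating every 2. The shifts repeat in a cycle of length 2: positions 0,1,… shift by +3, +4, then the pattern repeats.
On sport: s+3=v, p+4=t, o+3=r, r+4=v, t+3=w.

vtrvw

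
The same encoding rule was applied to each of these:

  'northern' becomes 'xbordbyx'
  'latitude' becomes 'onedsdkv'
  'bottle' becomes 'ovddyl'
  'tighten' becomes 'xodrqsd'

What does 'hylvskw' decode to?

mailbox

Two steps: reverse the string, then apply a Caesar shift of +10.
Decoding hylvskw: shift back: h−10=x, y−10=o, l−10=b, v−10=l, s−10=i, k−10=a, w−10=m → xobliam; then reverse → mailbox.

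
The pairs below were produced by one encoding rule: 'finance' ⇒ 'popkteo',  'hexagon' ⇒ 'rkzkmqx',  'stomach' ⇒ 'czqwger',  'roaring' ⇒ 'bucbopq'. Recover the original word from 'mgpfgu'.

The shifts repeat in a cycle of length 3: positions 0,1,… shift by +10, +6, +2, then the pattern repeats.
Reversing it on mgpfgu: m−10=c, g−6=a, p−2=n, f−10=v, g−6=a, u−2=s.

canvas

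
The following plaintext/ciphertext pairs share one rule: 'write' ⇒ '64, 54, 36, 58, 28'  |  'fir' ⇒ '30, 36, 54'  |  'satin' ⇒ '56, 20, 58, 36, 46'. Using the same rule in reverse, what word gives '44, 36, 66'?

w(#23)→64 and r(#18)→54: differences scale by 2, so n = 2·pos + 18. The formula is n = 2×(alphabet index, a=1) + 18.
Undoing it on 44, 36, 66: 44→(44−18)÷2=13=m, 36→(36−18)÷2=9=i, 66→(66−18)÷2=24=x.

mix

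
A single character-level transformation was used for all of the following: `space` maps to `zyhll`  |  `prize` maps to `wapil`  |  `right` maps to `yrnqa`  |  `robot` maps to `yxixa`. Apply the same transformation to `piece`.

wrlll

Shifts by position in space: pos 0: s→z (+7), pos 1: p→y (+9), pos 2: a→h (+7), pos 3: c→l (+9) — repeating every 2. A repeating key of period 2 is used — shifts +7, +9 over and over.
On piece: p+7=w, i+9=r, e+7=l, c+9=l, e+7=l.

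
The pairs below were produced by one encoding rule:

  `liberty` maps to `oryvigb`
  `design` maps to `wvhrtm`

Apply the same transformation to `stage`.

Each pair mirrors across the alphabet (l↔o, i↔r, b↔y): positions sum to 25. Each letter is replaced by its mirror in the alphabet: a↔z, b↔y, c↔x, and so on (the Atbash cipher).
On stage: s↔h, t↔g, a↔z, g↔t, e↔v.

hgztv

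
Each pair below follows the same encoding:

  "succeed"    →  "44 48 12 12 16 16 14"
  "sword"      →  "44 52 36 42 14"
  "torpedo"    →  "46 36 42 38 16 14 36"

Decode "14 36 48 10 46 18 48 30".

doubtful

With a=1..z=26, the number is 2·pos + 6.
Undoing it on 14 36 48 10 46 18 48 30: 14→(14−6)÷2=4=d, 36→(36−6)÷2=15=o, 48→(48−6)÷2=21=u, 10→(10−6)÷2=2=b, 46→(46−6)÷2=20=t, 18→(18−6)÷2=6=f, 48→(48−6)÷2=21=u, 30→(30−6)÷2=12=l.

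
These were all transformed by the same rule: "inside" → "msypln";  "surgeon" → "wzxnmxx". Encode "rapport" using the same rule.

In inside: i→m is +4, n→s is +5, s→y is +6, i→p is +7 — the shift increases by 1 each position. The shift increases by 1 at each position, starting from +4: 4, 5, 6, ….
On rapport: r+4=v, a+5=f, p+6=v, p+7=w, o+8=w, r+9=a, t+10=d.

vfvwwad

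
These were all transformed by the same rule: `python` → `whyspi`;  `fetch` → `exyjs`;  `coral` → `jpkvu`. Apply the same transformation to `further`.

efkysxk

Treating letters as 0–25, the rule is x ↦ 7x + 21 (mod 26).
On further: f(5)→7·5+21≡4=e; u(20)→7·20+21≡5=f; r(17)→7·17+21≡10=k; t(19)→7·19+21≡24=y; h(7)→7·7+21≡18=s; e(4)→7·4+21≡23=x; r(17)→7·17+21≡10=k (all mod 26).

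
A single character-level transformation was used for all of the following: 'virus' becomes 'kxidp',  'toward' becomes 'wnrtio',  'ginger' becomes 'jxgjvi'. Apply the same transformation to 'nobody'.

This is an affine cipher: with a=0,…,z=25, each position x becomes (7x+19) mod 26.
Applying it to nobody: n(13)→7·13+19≡6=g; o(14)→7·14+19≡13=n; b(1)→7·1+19≡0=a; o(14)→7·14+19≡13=n; d(3)→7·3+19≡14=o; y(24)→7·24+19≡5=f (all mod 26).

gnanof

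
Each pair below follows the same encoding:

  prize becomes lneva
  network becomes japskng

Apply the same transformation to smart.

oiwnp

Compare letters: p→l is +22, r→n is +22, i→e is +22 — a constant shift. It's a constant shift of +22 (ROT22).
Applying it to smart: s+22=o, m+22=i, a+22=w, r+22=n, t+22=p.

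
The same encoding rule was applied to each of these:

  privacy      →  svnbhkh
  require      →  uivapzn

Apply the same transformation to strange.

In privacy: p→s is +3, r→v is +4, i→n is +5, v→b is +6 — the shift increases by 1 each position. Letter i (0-indexed) is shifted by i+3, so successive shifts are 3, 4, 5, ….
For strange: s+3=v, t+4=x, r+5=w, a+6=g, n+7=u, g+8=o, e+9=n.

vxwguon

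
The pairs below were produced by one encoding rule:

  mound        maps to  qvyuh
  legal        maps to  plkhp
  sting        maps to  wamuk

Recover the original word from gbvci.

Shifts by position in mound: pos 0: m→q (+4), pos 1: o→v (+7), pos 2: u→y (+4), pos 3: n→u (+7) — repeating every 2. It's a Vigenère-style cipher with numeric key [4,7]: position i shifts by key[i mod 2].
Reversing it on gbvci: g−4=c, b−7=u, v−4=r, c−7=v, i−4=e.

curve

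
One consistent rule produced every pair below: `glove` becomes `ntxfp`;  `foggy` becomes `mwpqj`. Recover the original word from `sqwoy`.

linen

In glove: g→n is +7, l→t is +8, o→x is +9, v→f is +10 — the shift increases by 1 each position. Each letter shifts forward by (position + 7), i.e. 7, 8, 9, … — the shift grows by one for each successive letter.
Reversing it on sqwoy: s−7=l, q−8=i, w−9=n, o−10=e, y−11=n.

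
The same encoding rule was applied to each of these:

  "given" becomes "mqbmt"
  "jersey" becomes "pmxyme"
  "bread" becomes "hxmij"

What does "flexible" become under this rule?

lrmdqhrm

The shift depends on letter class: consonant g→m is +6, but vowel i→q is +8. Two shifts are in play — +8 for a/e/i/o/u, +6 for every other letter.
Applying it to flexible: f(cons)+6=l, l(cons)+6=r, e(vowel)+8=m, x(cons)+6=d, i(vowel)+8=q, b(cons)+6=h, l(cons)+6=r, e(vowel)+8=m.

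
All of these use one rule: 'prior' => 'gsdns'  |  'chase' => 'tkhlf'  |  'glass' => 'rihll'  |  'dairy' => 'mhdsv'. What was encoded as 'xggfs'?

p(15)→g(6) and r(17)→s(18) fit y≡19x+7 (mod 26); the inverse of 19 mod 26 is 11. This is an affine cipher: with a=0,…,z=25, each position x becomes (19x+7) mod 26.
Reversing it on xggfs: x(23)→11·(23−7)≡20=u; g(6)→11·(6−7)≡15=p; g(6)→11·(6−7)≡15=p; f(5)→11·(5−7)≡4=e; s(18)→11·(18−7)≡17=r (all mod 26).

upper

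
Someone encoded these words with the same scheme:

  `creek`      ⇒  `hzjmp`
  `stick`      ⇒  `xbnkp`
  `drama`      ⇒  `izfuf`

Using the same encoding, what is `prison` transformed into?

Shifts by position in creek: pos 0: c→h (+5), pos 1: r→z (+8), pos 2: e→j (+5), pos 3: e→m (+8) — repeating every 2. The shifts repeat in a cycle of length 2: positions 0,1,… shift by +5, +8, then the pattern repeats.
For prison: p+5=u, r+8=z, i+5=n, s+8=a, o+5=t, n+8=v.

uznatv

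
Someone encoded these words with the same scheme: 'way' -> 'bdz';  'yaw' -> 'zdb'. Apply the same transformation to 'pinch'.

kfqls

The word is reversed, then every letter is shifted forward by 3.
For pinch: reverse → hcnip; then shift: h+3=k, c+3=f, n+3=q, i+3=l, p+3=s.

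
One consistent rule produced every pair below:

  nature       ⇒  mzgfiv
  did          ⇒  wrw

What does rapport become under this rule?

Each pair mirrors across the alphabet (n↔m, a↔z, t↔g): positions sum to 25. This is the alphabet-reversal cipher (Atbash): a becomes z, b becomes y, etc.
Applying it to rapport: r↔i, a↔z, p↔k, p↔k, o↔l, r↔i, t↔g.

izkklig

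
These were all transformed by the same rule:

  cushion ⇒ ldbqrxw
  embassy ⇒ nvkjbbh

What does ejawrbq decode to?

Compare letters: c→l is +9, u→d is +9, s→b is +9 — a constant shift. It's a constant shift of +9 (ROT9).
Reversing it on ejawrbq: e−9=v, j−9=a, a−9=r, w−9=n, r−9=i, b−9=s, q−9=h.

varnish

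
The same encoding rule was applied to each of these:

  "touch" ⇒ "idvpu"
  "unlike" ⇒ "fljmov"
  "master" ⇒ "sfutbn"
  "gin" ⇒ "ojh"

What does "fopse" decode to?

drone

The output letters match the input read backwards, each shifted +1: touch reversed is hcuot. Two steps: reverse the string, then apply a Caesar shift of +1.
Undoing it on fopse: shift back: f−1=e, o−1=n, p−1=o, s−1=r, e−1=d → enord; then reverse → drone.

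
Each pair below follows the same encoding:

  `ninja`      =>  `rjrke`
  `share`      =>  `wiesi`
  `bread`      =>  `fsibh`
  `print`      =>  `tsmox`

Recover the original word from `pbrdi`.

Shifts by position in ninja: pos 0: n→r (+4), pos 1: i→j (+1), pos 2: n→r (+4), pos 3: j→k (+1) — repeating every 2. The shifts repeat in a cycle of length 2: positions 0,1,… shift by +4, +1, then the pattern repeats.
Decoding pbrdi: p−4=l, b−1=a, r−4=n, d−1=c, i−4=e.

lance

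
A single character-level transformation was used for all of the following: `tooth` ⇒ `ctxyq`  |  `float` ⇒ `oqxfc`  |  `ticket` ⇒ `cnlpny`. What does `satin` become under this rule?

Shifts by position in tooth: pos 0: t→c (+9), pos 1: o→t (+5), pos 2: o→x (+9), pos 3: t→y (+5) — repeating every 2. It's a Vigenère-style cipher with numeric key [9,5]: position i shifts by key[i mod 2].
On satin: s+9=b, a+5=f, t+9=c, i+5=n, n+9=w.

bfcnw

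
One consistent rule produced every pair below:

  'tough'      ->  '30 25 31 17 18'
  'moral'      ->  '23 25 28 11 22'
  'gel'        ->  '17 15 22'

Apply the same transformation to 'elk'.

15 22 21

t is letter #20 and maps to 30: an offset of 10. Each letter is replaced by its alphabet position (a=1..z=26) + 10.
On elk: e=5→15, l=12→22, k=11→21.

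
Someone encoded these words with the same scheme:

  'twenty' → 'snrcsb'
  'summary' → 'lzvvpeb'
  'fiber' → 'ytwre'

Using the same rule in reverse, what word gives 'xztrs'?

quiet

Each letter's alphabet position (a=0..z=25) is mapped through 7·x+15 mod 26 — an affine cipher.
Undoing it on xztrs: x(23)→15·(23−15)≡16=q; z(25)→15·(25−15)≡20=u; t(19)→15·(19−15)≡8=i; r(17)→15·(17−15)≡4=e; s(18)→15·(18−15)≡19=t (all mod 26).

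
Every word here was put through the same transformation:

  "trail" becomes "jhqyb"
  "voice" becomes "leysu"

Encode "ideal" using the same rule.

Every letter moves 16 places later in the alphabet, wrapping around z→a.
For ideal: i+16=y, d+16=t, e+16=u, a+16=q, l+16=b.

ytuqb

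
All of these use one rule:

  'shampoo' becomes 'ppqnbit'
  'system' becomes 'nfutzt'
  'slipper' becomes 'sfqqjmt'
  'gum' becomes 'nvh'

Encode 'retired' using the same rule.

The word is reversed, then every letter is shifted forward by 1.
On retired: reverse → deriter; then shift: d+1=e, e+1=f, r+1=s, i+1=j, t+1=u, e+1=f, r+1=s.

efsjufs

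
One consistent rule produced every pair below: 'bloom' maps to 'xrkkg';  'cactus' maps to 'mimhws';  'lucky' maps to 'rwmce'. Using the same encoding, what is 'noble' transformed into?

vkxrq

Treating letters as 0–25, the rule is x ↦ 15x + 8 (mod 26).
For noble: n(13)→15·13+8≡21=v; o(14)→15·14+8≡10=k; b(1)→15·1+8≡23=x; l(11)→15·11+8≡17=r; e(4)→15·4+8≡16=q (all mod 26).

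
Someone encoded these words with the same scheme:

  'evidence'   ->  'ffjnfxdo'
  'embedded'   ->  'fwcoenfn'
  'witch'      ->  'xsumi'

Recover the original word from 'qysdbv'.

portal

A repeating key of period 2 is used — shifts +1, +10 over and over.
Reversing it on qysdbv: q−1=p, y−10=o, s−1=r, d−10=t, b−1=a, v−10=l.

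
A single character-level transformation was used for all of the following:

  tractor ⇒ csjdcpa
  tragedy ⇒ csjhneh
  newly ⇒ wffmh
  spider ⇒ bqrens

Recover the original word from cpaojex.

A repeating key of period 2 is used — shifts +9, +1 over and over.
Undoing it on cpaojex: c−9=t, p−1=o, a−9=r, o−1=n, j−9=a, e−1=d, x−9=o.

tornado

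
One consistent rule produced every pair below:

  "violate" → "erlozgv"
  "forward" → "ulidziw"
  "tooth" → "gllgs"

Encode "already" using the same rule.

zoivzwb

Each pair mirrors across the alphabet (v↔e, i↔r, o↔l): positions sum to 25. Each letter is replaced by its mirror in the alphabet: a↔z, b↔y, c↔x, and so on (the Atbash cipher).
Applying it to already: a↔z, l↔o, r↔i, e↔v, a↔z, d↔w, y↔b.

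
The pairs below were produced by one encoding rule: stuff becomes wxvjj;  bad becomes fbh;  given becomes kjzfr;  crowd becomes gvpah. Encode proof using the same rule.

tvppj

Two shifts are in play — +1 for a/e/i/o/u, +4 for every other letter.
On proof: p(cons)+4=t, r(cons)+4=v, o(vowel)+1=p, o(vowel)+1=p, f(cons)+4=j.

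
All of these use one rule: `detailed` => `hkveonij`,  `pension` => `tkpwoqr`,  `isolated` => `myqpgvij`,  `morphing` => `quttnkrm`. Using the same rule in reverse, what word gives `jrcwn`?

flash

Shifts by position in detailed: pos 0: d→h (+4), pos 1: e→k (+6), pos 2: t→v (+2), pos 3: a→e (+4), pos 4: i→o (+6), pos 5: l→n (+2) — repeating every 3. It's a Vigenère-style cipher with numeric key [4,6,2]: position i shifts by key[i mod 3].
Reversing it on jrcwn: j−4=f, r−6=l, c−2=a, w−4=s, n−6=h.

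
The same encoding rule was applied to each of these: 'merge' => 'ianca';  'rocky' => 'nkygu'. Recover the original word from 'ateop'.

exist

Compare letters: m→i is +22, e→a is +22, r→n is +22 — a constant shift. Each letter is shifted forward by 22 in the alphabet (a Caesar shift of +22).
Reversing it on ateop: a−22=e, t−22=x, e−22=i, o−22=s, p−22=t.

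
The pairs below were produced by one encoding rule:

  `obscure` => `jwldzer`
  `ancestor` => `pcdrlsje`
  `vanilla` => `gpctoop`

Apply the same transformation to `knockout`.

hcjdhjzs

o(14)→j(9) and b(1)→w(22) fit y≡7x+15 (mod 26); the inverse of 7 mod 26 is 15. Treating letters as 0–25, the rule is x ↦ 7x + 15 (mod 26).
Applying it to knockout: k(10)→7·10+15≡7=h; n(13)→7·13+15≡2=c; o(14)→7·14+15≡9=j; c(2)→7·2+15≡3=d; k(10)→7·10+15≡7=h; o(14)→7·14+15≡9=j; u(20)→7·20+15≡25=z; t(19)→7·19+15≡18=s (all mod 26).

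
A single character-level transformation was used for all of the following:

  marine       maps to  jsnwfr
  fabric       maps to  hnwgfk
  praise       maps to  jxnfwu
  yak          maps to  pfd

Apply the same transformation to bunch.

The output letters match the input read backwards, each shifted +5: marine reversed is eniram. Two steps: reverse the string, then apply a Caesar shift of +5.
For bunch: reverse → hcnub; then shift: h+5=m, c+5=h, n+5=s, u+5=z, b+5=g.

mhszg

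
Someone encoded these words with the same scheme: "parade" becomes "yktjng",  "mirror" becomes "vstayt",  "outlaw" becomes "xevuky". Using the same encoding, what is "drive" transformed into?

mbkeo

Shifts by position in parade: pos 0: p→y (+9), pos 1: a→k (+10), pos 2: r→t (+2), pos 3: a→j (+9), pos 4: d→n (+10), pos 5: e→g (+2) — repeating every 3. The shifts repeat in a cycle of length 3: positions 0,1,… shift by +9, +10, +2, then the pattern repeats.
On drive: d+9=m, r+10=b, i+2=k, v+9=e, e+10=o.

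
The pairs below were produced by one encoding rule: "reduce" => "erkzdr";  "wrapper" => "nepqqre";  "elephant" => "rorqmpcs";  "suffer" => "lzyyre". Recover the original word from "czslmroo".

r(17)→e(4) and e(4)→r(17) fit y≡7x+15 (mod 26); the inverse of 7 mod 26 is 15. Treating letters as 0–25, the rule is x ↦ 7x + 15 (mod 26).
Reversing it on czslmroo: c(2)→15·(2−15)≡13=n; z(25)→15·(25−15)≡20=u; s(18)→15·(18−15)≡19=t; l(11)→15·(11−15)≡18=s; m(12)→15·(12−15)≡7=h; r(17)→15·(17−15)≡4=e; o(14)→15·(14−15)≡11=l; o(14)→15·(14−15)≡11=l (all mod 26).

nutshell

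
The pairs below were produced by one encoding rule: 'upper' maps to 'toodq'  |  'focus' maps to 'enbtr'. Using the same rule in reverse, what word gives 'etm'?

Compare letters: u→t is +25, p→o is +25, p→o is +25 — a constant shift. Every letter moves 25 places later in the alphabet, wrapping around z→a.
Reversing it on etm: e−25=f, t−25=u, m−25=n.

fun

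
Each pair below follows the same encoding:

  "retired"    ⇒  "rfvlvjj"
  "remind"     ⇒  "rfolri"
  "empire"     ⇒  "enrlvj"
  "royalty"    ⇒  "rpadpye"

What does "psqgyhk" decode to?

produce

In retired: r→r is +0, e→f is +1, t→v is +2, i→l is +3 — the shift increases by 1 each position. Letter i (0-indexed) is shifted by i+0, so successive shifts are 0, 1, 2, ….
Undoing it on psqgyhk: p−0=p, s−1=r, q−2=o, g−3=d, y−4=u, h−5=c, k−6=e.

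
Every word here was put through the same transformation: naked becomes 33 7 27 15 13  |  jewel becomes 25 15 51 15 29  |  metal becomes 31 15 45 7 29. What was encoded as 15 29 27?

elk

n(#14)→33 and a(#1)→7: differences scale by 2, so n = 2·pos + 5. The formula is n = 2×(alphabet index, a=1) + 5.
Reversing it on 15 29 27: 15→(15−5)÷2=5=e, 29→(29−5)÷2=12=l, 27→(27−5)÷2=11=k.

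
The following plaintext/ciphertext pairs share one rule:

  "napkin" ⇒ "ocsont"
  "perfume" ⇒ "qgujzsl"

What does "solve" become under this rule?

Each letter shifts forward by (position + 1), i.e. 1, 2, 3, … — the shift grows by one for each successive letter.
Applying it to solve: s+1=t, o+2=q, l+3=o, v+4=z, e+5=j.

tqozj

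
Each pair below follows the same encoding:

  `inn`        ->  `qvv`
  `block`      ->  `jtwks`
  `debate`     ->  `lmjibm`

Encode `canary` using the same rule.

It's a constant shift of +8 (ROT8).
For canary: c+8=k, a+8=i, n+8=v, a+8=i, r+8=z, y+8=g.

kivizg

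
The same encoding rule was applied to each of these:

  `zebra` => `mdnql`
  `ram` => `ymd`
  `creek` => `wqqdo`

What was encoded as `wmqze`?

The output letters match the input read backwards, each shifted +12: zebra reversed is arbez. Two steps: reverse the string, then apply a Caesar shift of +12.
Decoding wmqze: shift back: w−12=k, m−12=a, q−12=e, z−12=n, e−12=s → kaens; then reverse → sneak.

sneak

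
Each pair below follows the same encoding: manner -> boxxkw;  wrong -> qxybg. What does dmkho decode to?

exact

The output letters match the input read backwards, each shifted +10: manner reversed is rennam. Two steps: reverse the string, then apply a Caesar shift of +10.
Decoding dmkho: shift back: d−10=t, m−10=c, k−10=a, h−10=x, o−10=e → tcaxe; then reverse → exact.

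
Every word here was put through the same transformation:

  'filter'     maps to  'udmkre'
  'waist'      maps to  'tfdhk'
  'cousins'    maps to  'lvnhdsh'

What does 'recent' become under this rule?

erlrsk

f(5)→u(20) and i(8)→d(3) fit y≡3x+5 (mod 26); the inverse of 3 mod 26 is 9. Each letter's alphabet position (a=0..z=25) is mapped through 3·x+5 mod 26 — an affine cipher.
On recent: r(17)→3·17+5≡4=e; e(4)→3·4+5≡17=r; c(2)→3·2+5≡11=l; e(4)→3·4+5≡17=r; n(13)→3·13+5≡18=s; t(19)→3·19+5≡10=k (all mod 26).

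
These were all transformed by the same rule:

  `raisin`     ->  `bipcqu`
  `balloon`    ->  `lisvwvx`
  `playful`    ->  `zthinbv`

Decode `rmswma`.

helmet

Shifts by position in raisin: pos 0: r→b (+10), pos 1: a→i (+8), pos 2: i→p (+7), pos 3: s→c (+10), pos 4: i→q (+8), pos 5: n→u (+7) — repeating every 3. A repeating key of period 3 is used — shifts +10, +8, +7 over and over.
Decoding rmswma: r−10=h, m−8=e, s−7=l, w−10=m, m−8=e, a−7=t.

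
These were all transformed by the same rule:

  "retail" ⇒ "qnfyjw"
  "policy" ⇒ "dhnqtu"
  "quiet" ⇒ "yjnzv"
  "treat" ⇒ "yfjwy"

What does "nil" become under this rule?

qns

The output letters match the input read backwards, each shifted +5: retail reversed is liater. Two steps: reverse the string, then apply a Caesar shift of +5.
Applying it to nil: reverse → lin; then shift: l+5=q, i+5=n, n+5=s.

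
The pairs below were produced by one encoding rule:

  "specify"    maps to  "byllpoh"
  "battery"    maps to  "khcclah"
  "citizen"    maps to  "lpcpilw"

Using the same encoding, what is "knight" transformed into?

twppqc

The shift depends on letter class: consonant s→b is +9, but vowel e→l is +7. Two shifts are in play — +7 for a/e/i/o/u, +9 for every other letter.
Applying it to knight: k(cons)+9=t, n(cons)+9=w, i(vowel)+7=p, g(cons)+9=p, h(cons)+9=q, t(cons)+9=c.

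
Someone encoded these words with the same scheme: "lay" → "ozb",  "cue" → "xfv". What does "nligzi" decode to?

Each pair mirrors across the alphabet (l↔o, a↔z, y↔b): positions sum to 25. This is the alphabet-reversal cipher (Atbash): a becomes z, b becomes y, etc.
Reversing it on nligzi: n↔m, l↔o, i↔r, g↔t, z↔a, i↔r.

mortar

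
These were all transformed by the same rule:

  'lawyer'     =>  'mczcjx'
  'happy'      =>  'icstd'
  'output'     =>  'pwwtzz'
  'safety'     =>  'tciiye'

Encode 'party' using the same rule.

qcuxd

In lawyer: l→m is +1, a→c is +2, w→z is +3, y→c is +4 — the shift increases by 1 each position. Each letter shifts forward by (position + 1), i.e. 1, 2, 3, … — the shift grows by one for each successive letter.
Applying it to party: p+1=q, a+2=c, r+3=u, t+4=x, y+5=d.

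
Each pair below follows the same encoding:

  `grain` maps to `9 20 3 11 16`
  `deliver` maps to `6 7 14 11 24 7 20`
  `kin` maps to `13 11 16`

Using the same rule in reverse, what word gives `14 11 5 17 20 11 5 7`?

g is letter #7 and maps to 9: an offset of 2. Each letter is replaced by its alphabet position (a=1..z=26) + 2.
Reversing it on 14 11 5 17 20 11 5 7: 14→(14−2)÷1=12=l, 11→(11−2)÷1=9=i, 5→(5−2)÷1=3=c, 17→(17−2)÷1=15=o, 20→(20−2)÷1=18=r, 11→(11−2)÷1=9=i, 5→(5−2)÷1=3=c, 7→(7−2)÷1=5=e.

licorice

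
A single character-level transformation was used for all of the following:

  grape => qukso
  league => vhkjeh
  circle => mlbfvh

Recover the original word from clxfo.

since

Shifts by position in grape: pos 0: g→q (+10), pos 1: r→u (+3), pos 2: a→k (+10), pos 3: p→s (+3) — repeating every 2. It's a Vigenère-style cipher with numeric key [10,3]: position i shifts by key[i mod 2].
Reversing it on clxfo: c−10=s, l−3=i, x−10=n, f−3=c, o−10=e.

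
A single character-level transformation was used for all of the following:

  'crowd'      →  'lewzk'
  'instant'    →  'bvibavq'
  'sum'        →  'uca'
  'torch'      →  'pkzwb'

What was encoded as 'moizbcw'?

outrage

The output letters match the input read backwards, each shifted +8: crowd reversed is dworc. The word is reversed, then every letter is shifted forward by 8.
Reversing it on moizbcw: shift back: m−8=e, o−8=g, i−8=a, z−8=r, b−8=t, c−8=u, w−8=o → egartuo; then reverse → outrage.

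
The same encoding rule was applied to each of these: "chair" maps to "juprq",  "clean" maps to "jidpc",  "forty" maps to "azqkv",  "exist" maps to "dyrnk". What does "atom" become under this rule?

pkzf

c(2)→j(9) and h(7)→u(20) fit y≡23x+15 (mod 26); the inverse of 23 mod 26 is 17. Treating letters as 0–25, the rule is x ↦ 23x + 15 (mod 26).
For atom: a(0)→23·0+15≡15=p; t(19)→23·19+15≡10=k; o(14)→23·14+15≡25=z; m(12)→23·12+15≡5=f (all mod 26).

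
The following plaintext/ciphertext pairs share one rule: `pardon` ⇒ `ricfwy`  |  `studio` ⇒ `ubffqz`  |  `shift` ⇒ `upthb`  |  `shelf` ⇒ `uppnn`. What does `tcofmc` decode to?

Shifts by position in pardon: pos 0: p→r (+2), pos 1: a→i (+8), pos 2: r→c (+11), pos 3: d→f (+2), pos 4: o→w (+8), pos 5: n→y (+11) — repeating every 3. The shifts repeat in a cycle of length 3: positions 0,1,… shift by +2, +8, +11, then the pattern repeats.
Reversing it on tcofmc: t−2=r, c−8=u, o−11=d, f−2=d, m−8=e, c−11=r.

rudder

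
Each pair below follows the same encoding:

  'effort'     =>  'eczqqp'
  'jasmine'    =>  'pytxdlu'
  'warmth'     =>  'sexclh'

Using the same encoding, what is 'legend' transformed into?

The output letters match the input read backwards, each shifted +11: effort reversed is troffe. Two steps: reverse the string, then apply a Caesar shift of +11.
On legend: reverse → dnegel; then shift: d+11=o, n+11=y, e+11=p, g+11=r, e+11=p, l+11=w.

oyprpw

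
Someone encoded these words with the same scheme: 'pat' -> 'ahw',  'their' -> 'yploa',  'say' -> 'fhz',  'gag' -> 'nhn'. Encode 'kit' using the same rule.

The output letters match the input read backwards, each shifted +7: pat reversed is tap. Read the word backwards and shift each letter +7.
Applying it to kit: reverse → tik; then shift: t+7=a, i+7=p, k+7=r.

apr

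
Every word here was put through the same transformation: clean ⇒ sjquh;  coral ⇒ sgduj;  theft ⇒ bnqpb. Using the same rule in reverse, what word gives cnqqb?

c(2)→s(18) and l(11)→j(9) fit y≡25x+20 (mod 26); the inverse of 25 mod 26 is 25. This is an affine cipher: with a=0,…,z=25, each position x becomes (25x+20) mod 26.
Reversing it on cnqqb: c(2)→25·(2−20)≡18=s; n(13)→25·(13−20)≡7=h; q(16)→25·(16−20)≡4=e; q(16)→25·(16−20)≡4=e; b(1)→25·(1−20)≡19=t (all mod 26).

sheet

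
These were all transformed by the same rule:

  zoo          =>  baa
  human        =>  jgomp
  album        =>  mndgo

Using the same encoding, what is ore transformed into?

The shift depends on letter class: consonant z→b is +2, but vowel o→a is +12. Vowels shift forward by 12 and consonants shift forward by 2.
Applying it to ore: o(vowel)+12=a, r(cons)+2=t, e(vowel)+12=q.

atq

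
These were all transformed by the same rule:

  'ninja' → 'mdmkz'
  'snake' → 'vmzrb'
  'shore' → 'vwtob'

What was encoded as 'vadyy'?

spill

n(13)→m(12) and i(8)→d(3) fit y≡7x+25 (mod 26); the inverse of 7 mod 26 is 15. Treating letters as 0–25, the rule is x ↦ 7x + 25 (mod 26).
Decoding vadyy: v(21)→15·(21−25)≡18=s; a(0)→15·(0−25)≡15=p; d(3)→15·(3−25)≡8=i; y(24)→15·(24−25)≡11=l; y(24)→15·(24−25)≡11=l (all mod 26).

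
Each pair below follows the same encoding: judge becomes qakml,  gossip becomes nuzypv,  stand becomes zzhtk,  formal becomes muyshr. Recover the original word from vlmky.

Shifts by position in judge: pos 0: j→q (+7), pos 1: u→a (+6), pos 2: d→k (+7), pos 3: g→m (+6) — repeating every 2. The shifts repeat in a cycle of length 2: positions 0,1,… shift by +7, +6, then the pattern repeats.
Decoding vlmky: v−7=o, l−6=f, m−7=f, k−6=e, y−7=r.

offer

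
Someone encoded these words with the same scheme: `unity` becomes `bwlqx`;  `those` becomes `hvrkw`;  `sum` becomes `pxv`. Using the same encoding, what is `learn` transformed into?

qudho

The output letters match the input read backwards, each shifted +3: unity reversed is ytinu. Read the word backwards and shift each letter +3.
On learn: reverse → nrael; then shift: n+3=q, r+3=u, a+3=d, e+3=h, l+3=o.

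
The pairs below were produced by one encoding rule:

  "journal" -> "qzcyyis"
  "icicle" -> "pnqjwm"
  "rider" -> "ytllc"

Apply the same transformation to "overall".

It's a Vigenère-style cipher with numeric key [7,11,8]: position i shifts by key[i mod 3].
On overall: o+7=v, v+11=g, e+8=m, r+7=y, a+11=l, l+8=t, l+7=s.

vgmylts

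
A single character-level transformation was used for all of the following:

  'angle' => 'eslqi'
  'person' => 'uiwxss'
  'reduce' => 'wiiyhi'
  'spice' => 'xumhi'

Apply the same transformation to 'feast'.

kiexy

The shift depends on letter class: consonant n→s is +5, but vowel a→e is +4. Two shifts are in play — +4 for a/e/i/o/u, +5 for every other letter.
On feast: f(cons)+5=k, e(vowel)+4=i, a(vowel)+4=e, s(cons)+5=x, t(cons)+5=y.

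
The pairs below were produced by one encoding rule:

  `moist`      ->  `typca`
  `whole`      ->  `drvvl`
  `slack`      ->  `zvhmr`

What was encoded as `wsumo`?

Shifts by position in moist: pos 0: m→t (+7), pos 1: o→y (+10), pos 2: i→p (+7), pos 3: s→c (+10) — repeating every 2. The shifts repeat in a cycle of length 2: positions 0,1,… shift by +7, +10, then the pattern repeats.
Reversing it on wsumo: w−7=p, s−10=i, u−7=n, m−10=c, o−7=h.

pinch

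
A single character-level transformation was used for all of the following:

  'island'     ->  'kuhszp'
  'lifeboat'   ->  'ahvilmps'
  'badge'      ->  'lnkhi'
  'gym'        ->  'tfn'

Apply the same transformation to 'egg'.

nnl

Two steps: reverse the string, then apply a Caesar shift of +7.
Applying it to egg: reverse → gge; then shift: g+7=n, g+7=n, e+7=l.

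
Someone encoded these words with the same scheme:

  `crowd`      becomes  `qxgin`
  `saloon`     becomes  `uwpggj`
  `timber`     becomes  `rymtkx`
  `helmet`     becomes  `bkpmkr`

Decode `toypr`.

built

c(2)→q(16) and r(17)→x(23) fit y≡23x+22 (mod 26); the inverse of 23 mod 26 is 17. Each letter's alphabet position (a=0..z=25) is mapped through 23·x+22 mod 26 — an affine cipher.
Undoing it on toypr: t(19)→17·(19−22)≡1=b; o(14)→17·(14−22)≡20=u; y(24)→17·(24−22)≡8=i; p(15)→17·(15−22)≡11=l; r(17)→17·(17−22)≡19=t (all mod 26).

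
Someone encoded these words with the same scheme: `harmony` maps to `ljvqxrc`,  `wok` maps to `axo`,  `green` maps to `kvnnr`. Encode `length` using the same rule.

pnrkxl

Two shifts are in play — +9 for a/e/i/o/u, +4 for every other letter.
On length: l(cons)+4=p, e(vowel)+9=n, n(cons)+4=r, g(cons)+4=k, t(cons)+4=x, h(cons)+4=l.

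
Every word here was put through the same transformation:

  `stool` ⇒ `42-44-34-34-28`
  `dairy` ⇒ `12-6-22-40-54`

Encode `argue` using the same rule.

6-40-18-46-14

s(#19)→42 and t(#20)→44: differences scale by 2, so n = 2·pos + 4. With a=1..z=26, the number is 2·pos + 4.
On argue: a=1→6, r=18→40, g=7→18, u=21→46, e=5→14.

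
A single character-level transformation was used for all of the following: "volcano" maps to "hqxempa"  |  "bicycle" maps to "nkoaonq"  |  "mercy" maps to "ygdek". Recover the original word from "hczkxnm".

vanilla

A repeating key of period 2 is used — shifts +12, +2 over and over.
Undoing it on hczkxnm: h−12=v, c−2=a, z−12=n, k−2=i, x−12=l, n−2=l, m−12=a.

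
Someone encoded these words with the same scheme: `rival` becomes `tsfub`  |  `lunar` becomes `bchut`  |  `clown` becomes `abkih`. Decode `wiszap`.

Each letter's alphabet position (a=0..z=25) is mapped through 3·x+20 mod 26 — an affine cipher.
Undoing it on wiszap: w(22)→9·(22−20)≡18=s; i(8)→9·(8−20)≡22=w; s(18)→9·(18−20)≡8=i; z(25)→9·(25−20)≡19=t; a(0)→9·(0−20)≡2=c; p(15)→9·(15−20)≡7=h (all mod 26).

switch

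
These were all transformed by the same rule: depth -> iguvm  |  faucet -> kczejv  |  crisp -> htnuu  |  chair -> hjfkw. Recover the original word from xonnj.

smile

It's a Vigenère-style cipher with numeric key [5,2]: position i shifts by key[i mod 2].
Decoding xonnj: x−5=s, o−2=m, n−5=i, n−2=l, j−5=e.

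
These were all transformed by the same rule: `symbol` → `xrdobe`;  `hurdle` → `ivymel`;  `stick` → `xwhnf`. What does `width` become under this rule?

s(18)→x(23) and y(24)→r(17) fit y≡25x+15 (mod 26); the inverse of 25 mod 26 is 25. Treating letters as 0–25, the rule is x ↦ 25x + 15 (mod 26).
Applying it to width: w(22)→25·22+15≡19=t; i(8)→25·8+15≡7=h; d(3)→25·3+15≡12=m; t(19)→25·19+15≡22=w; h(7)→25·7+15≡8=i (all mod 26).

thmwi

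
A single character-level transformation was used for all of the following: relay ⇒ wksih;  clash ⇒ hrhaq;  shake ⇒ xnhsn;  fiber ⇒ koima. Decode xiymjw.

In relay: r→w is +5, e→k is +6, l→s is +7, a→i is +8 — the shift increases by 1 each position. The shift increases by 1 at each position, starting from +5: 5, 6, 7, ….
Undoing it on xiymjw: x−5=s, i−6=c, y−7=r, m−8=e, j−9=a, w−10=m.

scream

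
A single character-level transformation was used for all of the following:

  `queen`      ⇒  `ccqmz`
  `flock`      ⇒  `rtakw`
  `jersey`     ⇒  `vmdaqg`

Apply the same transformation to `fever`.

rmhmd

Shifts by position in queen: pos 0: q→c (+12), pos 1: u→c (+8), pos 2: e→q (+12), pos 3: e→m (+8) — repeating every 2. A repeating key of period 2 is used — shifts +12, +8 over and over.
On fever: f+12=r, e+8=m, v+12=h, e+8=m, r+12=d.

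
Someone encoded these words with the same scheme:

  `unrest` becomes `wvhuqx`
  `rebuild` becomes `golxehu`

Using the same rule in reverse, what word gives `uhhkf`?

The word is reversed, then every letter is shifted forward by 3.
Decoding uhhkf: shift back: u−3=r, h−3=e, h−3=e, k−3=h, f−3=c → reehc; then reverse → cheer.

cheer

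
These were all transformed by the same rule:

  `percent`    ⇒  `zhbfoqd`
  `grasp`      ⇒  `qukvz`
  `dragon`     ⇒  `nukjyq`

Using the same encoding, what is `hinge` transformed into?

rlxjo

Shifts by position in percent: pos 0: p→z (+10), pos 1: e→h (+3), pos 2: r→b (+10), pos 3: c→f (+3) — repeating every 2. A repeating key of period 2 is used — shifts +10, +3 over and over.
Applying it to hinge: h+10=r, i+3=l, n+10=x, g+3=j, e+10=o.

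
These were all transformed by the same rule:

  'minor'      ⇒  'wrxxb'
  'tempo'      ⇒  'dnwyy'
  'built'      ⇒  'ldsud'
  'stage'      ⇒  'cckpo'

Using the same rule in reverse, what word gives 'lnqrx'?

Shifts by position in minor: pos 0: m→w (+10), pos 1: i→r (+9), pos 2: n→x (+10), pos 3: o→x (+9) — repeating every 2. It's a Vigenère-style cipher with numeric key [10,9]: position i shifts by key[i mod 2].
Decoding lnqrx: l−10=b, n−9=e, q−10=g, r−9=i, x−10=n.

begin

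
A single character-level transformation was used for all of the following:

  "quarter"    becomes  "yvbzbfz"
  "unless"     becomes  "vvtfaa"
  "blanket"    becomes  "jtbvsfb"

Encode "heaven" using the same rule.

pfbdfv

The shift depends on letter class: consonant q→y is +8, but vowel u→v is +1. Vowels shift forward by 1 and consonants shift forward by 8.
Applying it to heaven: h(cons)+8=p, e(vowel)+1=f, a(vowel)+1=b, v(cons)+8=d, e(vowel)+1=f, n(cons)+8=v.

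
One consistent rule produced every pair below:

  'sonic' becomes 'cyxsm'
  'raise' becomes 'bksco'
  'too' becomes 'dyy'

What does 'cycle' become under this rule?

Compare letters: s→c is +10, o→y is +10, n→x is +10 — a constant shift. Every letter moves 10 places later in the alphabet, wrapping around z→a.
For cycle: c+10=m, y+10=i, c+10=m, l+10=v, e+10=o.

mimvo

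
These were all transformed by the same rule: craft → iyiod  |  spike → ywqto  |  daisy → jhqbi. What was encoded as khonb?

In craft: c→i is +6, r→y is +7, a→i is +8, f→o is +9 — the shift increases by 1 each position. Letter i (0-indexed) is shifted by i+6, so successive shifts are 6, 7, 8, ….
Decoding khonb: k−6=e, h−7=a, o−8=g, n−9=e, b−10=r.

eager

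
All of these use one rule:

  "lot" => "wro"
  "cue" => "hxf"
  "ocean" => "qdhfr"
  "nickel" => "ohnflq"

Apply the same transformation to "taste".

Two steps: reverse the string, then apply a Caesar shift of +3.
Applying it to taste: reverse → etsat; then shift: e+3=h, t+3=w, s+3=v, a+3=d, t+3=w.

hwvdw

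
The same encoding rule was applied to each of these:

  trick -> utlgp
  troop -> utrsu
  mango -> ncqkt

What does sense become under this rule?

In trick: t→u is +1, r→t is +2, i→l is +3, c→g is +4 — the shift increases by 1 each position. Each letter shifts forward by (position + 1), i.e. 1, 2, 3, … — the shift grows by one for each successive letter.
Applying it to sense: s+1=t, e+2=g, n+3=q, s+4=w, e+5=j.

tgqwj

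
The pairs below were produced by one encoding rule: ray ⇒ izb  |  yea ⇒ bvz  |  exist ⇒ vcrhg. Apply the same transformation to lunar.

Each pair mirrors across the alphabet (r↔i, a↔z, y↔b): positions sum to 25. Letters are reflected about the middle of the alphabet (position → 25−position): Atbash.
For lunar: l↔o, u↔f, n↔m, a↔z, r↔i.

ofmzi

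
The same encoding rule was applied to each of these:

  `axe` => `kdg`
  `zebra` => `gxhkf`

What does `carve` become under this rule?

kbxgi

The output letters match the input read backwards, each shifted +6: axe reversed is exa. The word is reversed, then every letter is shifted forward by 6.
Applying it to carve: reverse → evrac; then shift: e+6=k, v+6=b, r+6=x, a+6=g, c+6=i.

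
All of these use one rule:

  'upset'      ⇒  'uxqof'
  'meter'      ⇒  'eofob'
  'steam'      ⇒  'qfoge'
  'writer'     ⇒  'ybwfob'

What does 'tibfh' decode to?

u(20)→u(20) and p(15)→x(23) fit y≡15x+6 (mod 26); the inverse of 15 mod 26 is 7. This is an affine cipher: with a=0,…,z=25, each position x becomes (15x+6) mod 26.
Undoing it on tibfh: t(19)→7·(19−6)≡13=n; i(8)→7·(8−6)≡14=o; b(1)→7·(1−6)≡17=r; f(5)→7·(5−6)≡19=t; h(7)→7·(7−6)≡7=h (all mod 26).

north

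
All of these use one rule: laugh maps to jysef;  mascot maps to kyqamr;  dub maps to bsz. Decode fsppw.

Compare letters: l→j is +24, a→y is +24, u→s is +24 — a constant shift. Each letter is shifted forward by 24 in the alphabet (a Caesar shift of +24).
Reversing it on fsppw: f−24=h, s−24=u, p−24=r, p−24=r, w−24=y.

hurry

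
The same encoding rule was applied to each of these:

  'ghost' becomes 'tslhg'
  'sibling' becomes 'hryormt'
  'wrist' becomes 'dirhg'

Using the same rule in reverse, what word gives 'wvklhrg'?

Each pair mirrors across the alphabet (g↔t, h↔s, o↔l): positions sum to 25. Letters are reflected about the middle of the alphabet (position → 25−position): Atbash.
Decoding wvklhrg: w↔d, v↔e, k↔p, l↔o, h↔s, r↔i, g↔t.

deposit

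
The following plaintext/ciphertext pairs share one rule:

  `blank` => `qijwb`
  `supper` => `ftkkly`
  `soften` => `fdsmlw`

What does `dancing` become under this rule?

Each letter's alphabet position (a=0..z=25) is mapped through 7·x+9 mod 26 — an affine cipher.
On dancing: d(3)→7·3+9≡4=e; a(0)→7·0+9≡9=j; n(13)→7·13+9≡22=w; c(2)→7·2+9≡23=x; i(8)→7·8+9≡13=n; n(13)→7·13+9≡22=w; g(6)→7·6+9≡25=z (all mod 26).

ejwxnwz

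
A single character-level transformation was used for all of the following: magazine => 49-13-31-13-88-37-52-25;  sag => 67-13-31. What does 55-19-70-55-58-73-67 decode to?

m(#13)→49 and a(#1)→13: differences scale by 3, so n = 3·pos + 10. Each letter becomes 3×(its alphabet position, a=1..z=26) + 10.
Undoing it on 55-19-70-55-58-73-67: 55→(55−10)÷3=15=o, 19→(19−10)÷3=3=c, 70→(70−10)÷3=20=t, 55→(55−10)÷3=15=o, 58→(58−10)÷3=16=p, 73→(73−10)÷3=21=u, 67→(67−10)÷3=19=s.

octopus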